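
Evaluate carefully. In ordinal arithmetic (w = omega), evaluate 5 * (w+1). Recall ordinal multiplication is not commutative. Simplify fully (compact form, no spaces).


Compute 5 * (w+1).
Ordinal * is associative and left-distributive over +, but NOT commutative; for finite n>1, n*w = w but w*n stays w*n.
By left-distributivity: 5 * (w+1) = 5*w + 5*1 = w + 5 = w+5.
Result = w+5

w+5


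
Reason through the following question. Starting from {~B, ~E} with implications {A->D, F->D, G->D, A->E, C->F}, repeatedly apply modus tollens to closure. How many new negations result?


Initial negated facts: {~B, ~E}
Apply modus tollens to closure:
  ~E and A->E  =>  ~A
Final negated: {~A, ~B, ~E}
New negations: {~A}
Count = 1

1


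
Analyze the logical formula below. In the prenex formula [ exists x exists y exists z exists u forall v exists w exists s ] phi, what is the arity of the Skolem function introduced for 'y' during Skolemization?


Quantifier prefix: exists x exists y exists z exists u forall v exists w exists s
'y' is existentially quantified at position 2.
No universal quantifiers precede it.
Skolem function arity = 0 (a Skolem constant)

0


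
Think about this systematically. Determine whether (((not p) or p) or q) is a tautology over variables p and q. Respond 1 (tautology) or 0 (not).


Check all 4 assignments:
p=0, q=0: 1
p=0, q=1: 1
p=1, q=0: 1
p=1, q=1: 1
Satisfying count = 4/4.
Tautology iff count = 4: yes.

1


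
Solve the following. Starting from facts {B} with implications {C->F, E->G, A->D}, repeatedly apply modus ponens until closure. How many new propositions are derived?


Initial facts: {B}
Apply modus ponens to closure:
  (no implication fires)
Final known: {B}
New propositions: {(none)}
Count = 0

0


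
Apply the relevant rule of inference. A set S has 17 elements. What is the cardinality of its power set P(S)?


The power set of a set with n elements has 2^n elements.
|P(S)| = 2^17 = 131072

131072


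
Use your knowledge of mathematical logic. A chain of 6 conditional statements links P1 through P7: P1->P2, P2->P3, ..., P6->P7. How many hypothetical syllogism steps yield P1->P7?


With 6 implications in a chain connecting 7 propositions:
P1->P2, P2->P3, ..., P6->P7
Steps needed = (number of implications) - 1 = 6 - 1 = 5

5


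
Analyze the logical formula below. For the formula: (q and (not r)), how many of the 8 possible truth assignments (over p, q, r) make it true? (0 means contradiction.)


Check all 8 assignments:
p=0, q=0, r=0: 0
p=0, q=0, r=1: 0
p=0, q=1, r=0: 1
p=0, q=1, r=1: 0
p=1, q=0, r=0: 0
p=1, q=0, r=1: 0
p=1, q=1, r=0: 1
p=1, q=1, r=1: 0
Count of True = 2

2


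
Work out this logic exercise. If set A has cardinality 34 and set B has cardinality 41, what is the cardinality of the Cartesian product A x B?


The Cartesian product A x B contains all ordered pairs (a, b).
|A x B| = |A| * |B| = 34 * 41 = 1394

1394


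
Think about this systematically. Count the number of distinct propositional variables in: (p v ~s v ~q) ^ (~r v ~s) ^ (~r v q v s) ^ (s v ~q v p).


Identify each variable that appears in the formula.
Variables found: p, q, r, s
Count = 4

4


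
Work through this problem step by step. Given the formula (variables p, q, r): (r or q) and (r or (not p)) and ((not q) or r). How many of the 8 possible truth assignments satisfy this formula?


Evaluate all 8 assignments for p, q, r:
p=0, q=0, r=0: 0
p=0, q=0, r=1: 1
p=0, q=1, r=0: 0
p=0, q=1, r=1: 1
p=1, q=0, r=0: 0
p=1, q=0, r=1: 1
p=1, q=1, r=0: 0
p=1, q=1, r=1: 1
Satisfying count = 4

4


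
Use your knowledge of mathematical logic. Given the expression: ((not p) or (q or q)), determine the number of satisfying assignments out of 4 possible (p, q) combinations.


Check all 4 assignments:
p=0, q=0: 1
p=0, q=1: 1
p=1, q=0: 0
p=1, q=1: 1
Count of True = 3

3


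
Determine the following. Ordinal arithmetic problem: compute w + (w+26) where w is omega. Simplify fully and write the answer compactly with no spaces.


Compute w + (w+26).
Ordinal + is associative but NOT commutative; for finite n>0, n + w = w but w + n stays w+n.
w + (w+26) = (w+w) + 26 = w*2+26.
Result = w*2+26

w*2+26


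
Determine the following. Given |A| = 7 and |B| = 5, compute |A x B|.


The Cartesian product A x B contains all ordered pairs (a, b).
|A x B| = |A| * |B| = 7 * 5 = 35

35


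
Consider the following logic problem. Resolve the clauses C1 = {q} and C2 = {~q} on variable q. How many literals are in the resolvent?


Remove q from C1 and ~q from C2.
C1 remainder: {}
C2 remainder: {}
Union (resolvent): {} (empty clause)
Resolvent has 0 literal(s).

0


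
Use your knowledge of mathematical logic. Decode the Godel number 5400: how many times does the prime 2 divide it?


Factorize 5400 by dividing by 2 repeatedly.
Division steps: 2 divides 5400 exactly 3 time(s).
Exponent of 2 = 3

3


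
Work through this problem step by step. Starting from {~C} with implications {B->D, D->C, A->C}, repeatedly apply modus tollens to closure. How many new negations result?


Initial negated facts: {~C}
Apply modus tollens to closure:
  ~C and D->C  =>  ~D
  ~C and A->C  =>  ~A
  ~D and B->D  =>  ~B
Final negated: {~A, ~B, ~C, ~D}
New negations: {~A, ~B, ~D}
Count = 3

3


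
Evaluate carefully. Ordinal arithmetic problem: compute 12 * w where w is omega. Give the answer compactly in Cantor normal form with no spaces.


Compute 12 * w.
Ordinal * is associative and left-distributive over +, but NOT commutative; for finite n>1, n*w = w but w*n stays w*n.
For finite n>0, n * w = sup{n*k : k<w} = w. So 12 * w = w.
Result = w

w


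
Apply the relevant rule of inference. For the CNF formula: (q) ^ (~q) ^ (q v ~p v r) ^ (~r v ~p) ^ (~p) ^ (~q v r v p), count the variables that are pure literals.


Check each variable for pure literal status:
p: mixed (not pure)
q: mixed (not pure)
r: mixed (not pure)
Pure literal count = 0

0


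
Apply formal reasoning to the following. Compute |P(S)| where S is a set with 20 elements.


The power set of a set with n elements has 2^n elements.
|P(S)| = 2^20 = 1048576

1048576


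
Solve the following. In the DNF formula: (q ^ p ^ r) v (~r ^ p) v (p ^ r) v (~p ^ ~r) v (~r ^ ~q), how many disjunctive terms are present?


A DNF formula is a disjunction of terms (conjunctions).
Terms are separated by v.
Counting the disjuncts: 5 terms.

5


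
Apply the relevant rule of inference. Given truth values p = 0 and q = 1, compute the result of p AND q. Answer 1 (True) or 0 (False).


p = 0, q = 1
Operation: p AND q
Evaluate: 0 AND 1 = 0

0


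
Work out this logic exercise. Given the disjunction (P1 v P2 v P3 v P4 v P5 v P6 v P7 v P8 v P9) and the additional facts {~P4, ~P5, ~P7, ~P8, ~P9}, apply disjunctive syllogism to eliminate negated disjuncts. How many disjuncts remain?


Original disjuncts (9): P1, P2, P3, P4, P5, P6, P7, P8, P9
Negated (eliminate): ~P4, ~P5, ~P7, ~P8, ~P9
Remaining disjuncts: P1, P2, P3, P6
Count = 9 - 5 = 4

4


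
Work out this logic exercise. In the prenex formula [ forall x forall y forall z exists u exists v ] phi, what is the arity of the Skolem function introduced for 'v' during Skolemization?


Quantifier prefix: forall x forall y forall z exists u exists v
'v' is existentially quantified at position 5.
Universal variables preceding it: x, y, z
Skolem function arity = 3

3


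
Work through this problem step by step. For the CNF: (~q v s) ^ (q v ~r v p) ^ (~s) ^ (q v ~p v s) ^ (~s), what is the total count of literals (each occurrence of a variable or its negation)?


Counting literals in each clause:
Clause 1: 2 literal(s)
Clause 2: 3 literal(s)
Clause 3: 1 literal(s)
Clause 4: 3 literal(s)
Clause 5: 1 literal(s)
Total = 10

10


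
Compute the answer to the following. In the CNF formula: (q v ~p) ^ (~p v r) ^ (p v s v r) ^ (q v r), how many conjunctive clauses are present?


A CNF formula is a conjunction of clauses.
Clauses are separated by ^.
Counting the conjuncts: 4 clauses.

4


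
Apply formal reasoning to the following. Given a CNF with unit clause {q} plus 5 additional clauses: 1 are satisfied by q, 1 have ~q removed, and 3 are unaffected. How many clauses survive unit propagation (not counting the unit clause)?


Satisfied (removed): 1
Shortened (remain): 1
Unchanged (remain): 3
Remaining = 1 + 3 = 4

4


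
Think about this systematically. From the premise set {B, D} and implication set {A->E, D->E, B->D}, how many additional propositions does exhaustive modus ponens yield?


Initial facts: {B, D}
Apply modus ponens to closure:
  D and D->E  =>  E
Final known: {B, D, E}
New propositions: {E}
Count = 1

1


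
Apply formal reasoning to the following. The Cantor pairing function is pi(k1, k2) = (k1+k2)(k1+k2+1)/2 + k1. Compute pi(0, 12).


k1 + k2 = 12
(k1+k2)(k1+k2+1)/2 = 12 * 13 / 2 = 78
pi = 78 + 0 = 78

78


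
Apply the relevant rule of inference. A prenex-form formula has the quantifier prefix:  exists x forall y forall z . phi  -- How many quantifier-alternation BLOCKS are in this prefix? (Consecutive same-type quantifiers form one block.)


Quantifier-type sequence: E A A  (A=forall, E=exists)
Group into maximal same-type runs:
  Ex1 | Ax2
Number of blocks = 2

2


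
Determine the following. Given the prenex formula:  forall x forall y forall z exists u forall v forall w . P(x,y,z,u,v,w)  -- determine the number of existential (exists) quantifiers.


Quantifier prefix: forall x forall y forall z exists u forall v forall w
Mark each quantifier type:
  U U U E U U
Universal count = 5, Existential count = 1
Asked for existential (exists) quantifiers: 1

1


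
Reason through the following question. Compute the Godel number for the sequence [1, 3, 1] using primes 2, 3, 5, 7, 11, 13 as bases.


Encode each element as an exponent of the corresponding prime:
  2^1 = 2
  3^3 = 27
  5^1 = 5
Product = 2 * 27 * 5 = 270

270


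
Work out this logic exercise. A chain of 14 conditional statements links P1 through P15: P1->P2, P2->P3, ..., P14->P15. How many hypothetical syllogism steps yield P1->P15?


With 14 implications in a chain connecting 15 propositions:
P1->P2, P2->P3, ..., P14->P15
Steps needed = (number of implications) - 1 = 14 - 1 = 13

13


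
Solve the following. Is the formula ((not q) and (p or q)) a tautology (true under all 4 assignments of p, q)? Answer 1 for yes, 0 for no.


Check all 4 assignments:
p=0, q=0: 0
p=0, q=1: 0
p=1, q=0: 1
p=1, q=1: 0
Satisfying count = 1/4.
Tautology iff count = 4: no.

0


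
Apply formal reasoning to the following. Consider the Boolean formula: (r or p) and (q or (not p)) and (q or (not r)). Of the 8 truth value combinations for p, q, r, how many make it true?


Evaluate all 8 assignments for p, q, r:
p=0, q=0, r=0: 0
p=0, q=0, r=1: 0
p=0, q=1, r=0: 0
p=0, q=1, r=1: 1
p=1, q=0, r=0: 0
p=1, q=0, r=1: 0
p=1, q=1, r=0: 1
p=1, q=1, r=1: 1
Satisfying count = 3

3


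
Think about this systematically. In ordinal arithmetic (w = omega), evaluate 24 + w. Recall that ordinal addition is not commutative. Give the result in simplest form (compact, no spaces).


Compute 24 + w.
Ordinal + is associative but NOT commutative; for finite n>0, n + w = w but w + n stays w+n.
Any finite left addend is absorbed by w on the right: 24 + w = w.
Result = w

w


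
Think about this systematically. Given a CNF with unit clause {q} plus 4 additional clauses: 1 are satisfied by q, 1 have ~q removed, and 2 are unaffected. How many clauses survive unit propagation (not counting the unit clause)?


Satisfied (removed): 1
Shortened (remain): 1
Unchanged (remain): 2
Remaining = 1 + 2 = 3

3


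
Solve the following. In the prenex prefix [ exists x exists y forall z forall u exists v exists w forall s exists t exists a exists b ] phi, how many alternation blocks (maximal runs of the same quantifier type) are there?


Quantifier-type sequence: E E A A E E A E E E  (A=forall, E=exists)
Group into maximal same-type runs:
  Ex2 | Ax2 | Ex2 | Ax1 | Ex3
Number of blocks = 5

5


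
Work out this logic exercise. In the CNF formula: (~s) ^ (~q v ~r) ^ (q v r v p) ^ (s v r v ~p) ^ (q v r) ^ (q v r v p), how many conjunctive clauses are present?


A CNF formula is a conjunction of clauses.
Clauses are separated by ^.
Counting the conjuncts: 6 clauses.

6


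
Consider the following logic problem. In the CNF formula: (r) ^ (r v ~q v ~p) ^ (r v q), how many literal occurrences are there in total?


Counting literals in each clause:
Clause 1: 1 literal(s)
Clause 2: 3 literal(s)
Clause 3: 2 literal(s)
Total = 6

6


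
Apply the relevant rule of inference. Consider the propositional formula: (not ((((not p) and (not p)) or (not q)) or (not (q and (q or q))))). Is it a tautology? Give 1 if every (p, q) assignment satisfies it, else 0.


Check all 4 assignments:
p=0, q=0: 0
p=0, q=1: 0
p=1, q=0: 0
p=1, q=1: 1
Satisfying count = 1/4.
Tautology iff count = 4: no.

0


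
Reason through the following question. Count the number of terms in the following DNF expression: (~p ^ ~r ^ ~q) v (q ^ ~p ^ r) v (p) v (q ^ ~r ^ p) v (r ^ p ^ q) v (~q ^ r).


A DNF formula is a disjunction of terms (conjunctions).
Terms are separated by v.
Counting the disjuncts: 6 terms.

6


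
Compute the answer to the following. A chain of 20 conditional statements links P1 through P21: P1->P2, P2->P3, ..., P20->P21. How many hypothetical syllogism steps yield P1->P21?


With 20 implications in a chain connecting 21 propositions:
P1->P2, P2->P3, ..., P20->P21
Steps needed = (number of implications) - 1 = 20 - 1 = 19

19


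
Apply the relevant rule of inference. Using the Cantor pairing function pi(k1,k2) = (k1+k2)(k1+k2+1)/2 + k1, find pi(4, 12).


k1 + k2 = 16
(k1+k2)(k1+k2+1)/2 = 16 * 17 / 2 = 136
pi = 136 + 4 = 140

140


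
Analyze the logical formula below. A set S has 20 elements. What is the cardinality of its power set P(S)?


The power set of a set with n elements has 2^n elements.
|P(S)| = 2^20 = 1048576

1048576


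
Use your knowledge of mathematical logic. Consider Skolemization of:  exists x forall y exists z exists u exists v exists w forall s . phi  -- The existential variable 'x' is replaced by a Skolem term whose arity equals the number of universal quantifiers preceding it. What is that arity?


Quantifier prefix: exists x forall y exists z exists u exists v exists w forall s
'x' is existentially quantified at position 1.
No universal quantifiers precede it.
Skolem function arity = 0 (a Skolem constant)

0


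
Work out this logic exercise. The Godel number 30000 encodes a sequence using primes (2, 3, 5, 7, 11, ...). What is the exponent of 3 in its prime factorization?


Factorize 30000 by dividing by 3 repeatedly.
Division steps: 3 divides 30000 exactly 1 time(s).
Exponent of 3 = 1

1


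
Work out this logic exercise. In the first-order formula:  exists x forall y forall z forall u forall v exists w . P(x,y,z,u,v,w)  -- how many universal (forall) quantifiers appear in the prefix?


Quantifier prefix: exists x forall y forall z forall u forall v exists w
Mark each quantifier type:
  E U U U U E
Universal count = 4, Existential count = 2
Asked for universal (forall) quantifiers: 4

4


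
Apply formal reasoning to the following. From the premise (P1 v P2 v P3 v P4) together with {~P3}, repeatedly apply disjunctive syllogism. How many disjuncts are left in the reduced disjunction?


Original disjuncts (4): P1, P2, P3, P4
Negated (eliminate): ~P3
Remaining disjuncts: P1, P2, P4
Count = 4 - 1 = 3

3


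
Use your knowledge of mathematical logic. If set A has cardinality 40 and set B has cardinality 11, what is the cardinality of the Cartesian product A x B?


The Cartesian product A x B contains all ordered pairs (a, b).
|A x B| = |A| * |B| = 40 * 11 = 440

440


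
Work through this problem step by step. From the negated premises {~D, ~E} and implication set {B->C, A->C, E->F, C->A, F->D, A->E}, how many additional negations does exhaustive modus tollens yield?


Initial negated facts: {~D, ~E}
Apply modus tollens to closure:
  ~D and F->D  =>  ~F
  ~E and A->E  =>  ~A
  ~A and C->A  =>  ~C
  ~C and B->C  =>  ~B
Final negated: {~A, ~B, ~C, ~D, ~E, ~F}
New negations: {~A, ~B, ~C, ~F}
Count = 4

4


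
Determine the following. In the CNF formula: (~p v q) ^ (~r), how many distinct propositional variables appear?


Identify each variable that appears in the formula.
Variables found: p, q, r
Count = 3

3


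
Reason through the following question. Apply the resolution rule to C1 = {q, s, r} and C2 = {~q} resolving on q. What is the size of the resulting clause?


Remove q from C1 and ~q from C2.
C1 remainder: {s, r}
C2 remainder: {}
Union (resolvent): {r, s}
Resolvent has 2 literal(s).

2


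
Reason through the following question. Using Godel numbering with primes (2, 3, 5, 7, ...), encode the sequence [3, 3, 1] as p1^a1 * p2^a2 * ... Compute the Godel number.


Encode each element as an exponent of the corresponding prime:
  2^3 = 8
  3^3 = 27
  5^1 = 5
Product = 8 * 27 * 5 = 1080

1080


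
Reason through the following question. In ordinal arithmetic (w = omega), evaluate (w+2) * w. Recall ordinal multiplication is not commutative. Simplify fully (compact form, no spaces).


Compute (w+2) * w.
Ordinal * is associative and left-distributive over +, but NOT commutative; for finite n>1, n*w = w but w*n stays w*n.
(w+2) * w = sup{(w+2)*k : k<w} = sup{w*k+2} = w^2 (the +2 tail is absorbed in the limit).
Result = w^2

w^2


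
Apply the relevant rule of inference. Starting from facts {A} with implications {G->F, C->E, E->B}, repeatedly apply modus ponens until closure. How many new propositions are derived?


Initial facts: {A}
Apply modus ponens to closure:
  (no implication fires)
Final known: {A}
New propositions: {(none)}
Count = 0

0


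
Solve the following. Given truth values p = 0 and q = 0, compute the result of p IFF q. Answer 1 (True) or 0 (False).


p = 0, q = 0
Operation: p IFF q
Evaluate: 0 IFF 0 = 1

1


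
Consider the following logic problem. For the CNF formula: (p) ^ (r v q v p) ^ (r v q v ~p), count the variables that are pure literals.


Check each variable for pure literal status:
p: mixed (not pure)
q: pure positive
r: pure positive
Pure literal count = 2

2


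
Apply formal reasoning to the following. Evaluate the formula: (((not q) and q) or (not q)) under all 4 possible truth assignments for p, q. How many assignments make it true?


Check all 4 assignments:
p=0, q=0: 1
p=0, q=1: 0
p=1, q=0: 1
p=1, q=1: 0
Count of True = 2

2


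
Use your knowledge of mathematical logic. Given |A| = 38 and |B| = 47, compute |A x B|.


The Cartesian product A x B contains all ordered pairs (a, b).
|A x B| = |A| * |B| = 38 * 47 = 1786

1786


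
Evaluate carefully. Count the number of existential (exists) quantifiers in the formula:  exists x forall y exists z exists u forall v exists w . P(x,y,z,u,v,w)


Quantifier prefix: exists x forall y exists z exists u forall v exists w
Mark each quantifier type:
  E U E E U E
Universal count = 2, Existential count = 4
Asked for existential (exists) quantifiers: 4

4


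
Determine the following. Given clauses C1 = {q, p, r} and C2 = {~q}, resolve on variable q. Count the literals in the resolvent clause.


Remove q from C1 and ~q from C2.
C1 remainder: {p, r}
C2 remainder: {}
Union (resolvent): {p, r}
Resolvent has 2 literal(s).

2


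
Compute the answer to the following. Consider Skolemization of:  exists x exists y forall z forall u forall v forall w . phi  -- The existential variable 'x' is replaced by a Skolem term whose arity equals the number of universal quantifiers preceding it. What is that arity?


Quantifier prefix: exists x exists y forall z forall u forall v forall w
'x' is existentially quantified at position 1.
No universal quantifiers precede it.
Skolem function arity = 0 (a Skolem constant)

0


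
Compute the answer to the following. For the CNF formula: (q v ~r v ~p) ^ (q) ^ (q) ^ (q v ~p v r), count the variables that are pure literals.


Check each variable for pure literal status:
p: pure negative
q: pure positive
r: mixed (not pure)
Pure literal count = 2

2


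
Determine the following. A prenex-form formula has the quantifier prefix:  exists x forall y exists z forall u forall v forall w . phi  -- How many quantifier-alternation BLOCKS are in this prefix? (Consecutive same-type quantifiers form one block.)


Quantifier-type sequence: E A E A A A  (A=forall, E=exists)
Group into maximal same-type runs:
  Ex1 | Ax1 | Ex1 | Ax3
Number of blocks = 4

4


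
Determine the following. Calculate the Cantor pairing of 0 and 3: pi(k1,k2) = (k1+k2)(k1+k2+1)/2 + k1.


k1 + k2 = 3
(k1+k2)(k1+k2+1)/2 = 3 * 4 / 2 = 6
pi = 6 + 0 = 6

6


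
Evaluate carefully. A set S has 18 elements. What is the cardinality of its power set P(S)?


The power set of a set with n elements has 2^n elements.
|P(S)| = 2^18 = 262144

262144


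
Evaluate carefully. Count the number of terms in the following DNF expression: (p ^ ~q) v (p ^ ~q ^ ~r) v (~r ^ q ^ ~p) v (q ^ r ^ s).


A DNF formula is a disjunction of terms (conjunctions).
Terms are separated by v.
Counting the disjuncts: 4 terms.

4


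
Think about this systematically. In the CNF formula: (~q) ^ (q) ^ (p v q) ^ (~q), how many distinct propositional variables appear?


Identify each variable that appears in the formula.
Variables found: p, q
Count = 2

2


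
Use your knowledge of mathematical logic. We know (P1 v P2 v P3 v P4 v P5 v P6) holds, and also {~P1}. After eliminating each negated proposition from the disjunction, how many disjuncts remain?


Original disjuncts (6): P1, P2, P3, P4, P5, P6
Negated (eliminate): ~P1
Remaining disjuncts: P2, P3, P4, P5, P6
Count = 6 - 1 = 5

5


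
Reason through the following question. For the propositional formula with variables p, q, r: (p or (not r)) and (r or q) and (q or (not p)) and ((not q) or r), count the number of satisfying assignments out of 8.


Evaluate all 8 assignments for p, q, r:
p=0, q=0, r=0: 0
p=0, q=0, r=1: 0
p=0, q=1, r=0: 0
p=0, q=1, r=1: 0
p=1, q=0, r=0: 0
p=1, q=0, r=1: 0
p=1, q=1, r=0: 0
p=1, q=1, r=1: 1
Satisfying count = 1

1


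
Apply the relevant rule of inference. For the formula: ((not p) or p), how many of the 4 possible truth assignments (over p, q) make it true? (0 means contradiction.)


Check all 4 assignments:
p=0, q=0: 1
p=0, q=1: 1
p=1, q=0: 1
p=1, q=1: 1
Count of True = 4

4


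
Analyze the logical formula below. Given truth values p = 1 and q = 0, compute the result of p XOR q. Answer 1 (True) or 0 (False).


p = 1, q = 0
Operation: p XOR q
Evaluate: 1 XOR 0 = 1

1


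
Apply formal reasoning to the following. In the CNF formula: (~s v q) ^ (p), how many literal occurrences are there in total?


Counting literals in each clause:
Clause 1: 2 literal(s)
Clause 2: 1 literal(s)
Total = 3

3


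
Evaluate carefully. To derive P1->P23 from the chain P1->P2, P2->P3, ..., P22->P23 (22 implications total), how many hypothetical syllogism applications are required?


With 22 implications in a chain connecting 23 propositions:
P1->P2, P2->P3, ..., P22->P23
Steps needed = (number of implications) - 1 = 22 - 1 = 21

21


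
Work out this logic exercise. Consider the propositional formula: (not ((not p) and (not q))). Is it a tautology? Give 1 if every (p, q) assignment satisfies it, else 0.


Check all 4 assignments:
p=0, q=0: 0
p=0, q=1: 1
p=1, q=0: 1
p=1, q=1: 1
Satisfying count = 3/4.
Tautology iff count = 4: no.

0


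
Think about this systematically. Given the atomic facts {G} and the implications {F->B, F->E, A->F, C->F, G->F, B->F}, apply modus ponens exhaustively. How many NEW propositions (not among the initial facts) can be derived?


Initial facts: {G}
Apply modus ponens to closure:
  G and G->F  =>  F
  F and F->B  =>  B
  F and F->E  =>  E
Final known: {B, E, F, G}
New propositions: {B, E, F}
Count = 3

3


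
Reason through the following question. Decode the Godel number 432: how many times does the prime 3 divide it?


Factorize 432 by dividing by 3 repeatedly.
Division steps: 3 divides 432 exactly 3 time(s).
Exponent of 3 = 3

3


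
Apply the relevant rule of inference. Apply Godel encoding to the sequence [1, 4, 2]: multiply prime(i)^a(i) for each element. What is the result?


Encode each element as an exponent of the corresponding prime:
  2^1 = 2
  3^4 = 81
  5^2 = 25
Product = 2 * 81 * 25 = 4050

4050


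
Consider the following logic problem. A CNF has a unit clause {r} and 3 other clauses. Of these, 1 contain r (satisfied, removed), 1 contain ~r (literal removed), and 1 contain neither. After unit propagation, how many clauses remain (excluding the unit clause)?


Satisfied (removed): 1
Shortened (remain): 1
Unchanged (remain): 1
Remaining = 1 + 1 = 2

2


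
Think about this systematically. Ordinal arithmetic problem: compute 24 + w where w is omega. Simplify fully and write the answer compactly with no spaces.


Compute 24 + w.
Ordinal + is associative but NOT commutative; for finite n>0, n + w = w but w + n stays w+n.
Any finite left addend is absorbed by w on the right: 24 + w = w.
Result = w

w


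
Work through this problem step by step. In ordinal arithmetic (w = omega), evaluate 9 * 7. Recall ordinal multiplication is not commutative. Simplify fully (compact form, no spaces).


Compute 9 * 7.
Ordinal * is associative and left-distributive over +, but NOT commutative; for finite n>1, n*w = w but w*n stays w*n.
Both finite; ordinal * agrees with natural *: 9 * 7 = 63.
Result = 63

63


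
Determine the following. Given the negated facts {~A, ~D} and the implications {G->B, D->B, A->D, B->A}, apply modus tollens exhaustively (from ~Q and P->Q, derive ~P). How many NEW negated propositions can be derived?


Initial negated facts: {~A, ~D}
Apply modus tollens to closure:
  ~A and B->A  =>  ~B
  ~B and G->B  =>  ~G
Final negated: {~A, ~B, ~D, ~G}
New negations: {~B, ~G}
Count = 2

2


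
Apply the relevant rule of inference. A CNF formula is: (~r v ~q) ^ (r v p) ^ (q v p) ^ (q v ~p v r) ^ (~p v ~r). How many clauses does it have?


A CNF formula is a conjunction of clauses.
Clauses are separated by ^.
Counting the conjuncts: 5 clauses.

5


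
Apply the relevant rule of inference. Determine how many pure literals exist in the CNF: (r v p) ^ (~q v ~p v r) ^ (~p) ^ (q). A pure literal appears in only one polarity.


Check each variable for pure literal status:
p: mixed (not pure)
q: mixed (not pure)
r: pure positive
Pure literal count = 1

1


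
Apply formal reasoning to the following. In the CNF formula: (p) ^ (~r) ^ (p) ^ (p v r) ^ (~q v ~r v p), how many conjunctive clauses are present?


A CNF formula is a conjunction of clauses.
Clauses are separated by ^.
Counting the conjuncts: 5 clauses.

5


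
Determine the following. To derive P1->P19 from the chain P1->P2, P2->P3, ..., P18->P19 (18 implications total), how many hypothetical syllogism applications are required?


With 18 implications in a chain connecting 19 propositions:
P1->P2, P2->P3, ..., P18->P19
Steps needed = (number of implications) - 1 = 18 - 1 = 17

17


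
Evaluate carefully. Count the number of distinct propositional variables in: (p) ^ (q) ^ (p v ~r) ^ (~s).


Identify each variable that appears in the formula.
Variables found: p, q, r, s
Count = 4

4


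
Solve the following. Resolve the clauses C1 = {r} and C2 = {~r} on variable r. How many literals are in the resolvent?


Remove r from C1 and ~r from C2.
C1 remainder: {}
C2 remainder: {}
Union (resolvent): {} (empty clause)
Resolvent has 0 literal(s).

0


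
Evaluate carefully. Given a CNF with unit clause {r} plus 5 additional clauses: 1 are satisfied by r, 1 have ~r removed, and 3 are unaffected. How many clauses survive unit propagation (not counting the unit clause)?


Satisfied (removed): 1
Shortened (remain): 1
Unchanged (remain): 3
Remaining = 1 + 3 = 4

4


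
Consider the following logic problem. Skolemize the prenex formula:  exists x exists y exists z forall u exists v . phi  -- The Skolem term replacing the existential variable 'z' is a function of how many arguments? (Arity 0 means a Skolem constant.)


Quantifier prefix: exists x exists y exists z forall u exists v
'z' is existentially quantified at position 3.
No universal quantifiers precede it.
Skolem function arity = 0 (a Skolem constant)

0


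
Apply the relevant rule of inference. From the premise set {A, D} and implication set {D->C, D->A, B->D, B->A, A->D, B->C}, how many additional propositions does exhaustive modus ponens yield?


Initial facts: {A, D}
Apply modus ponens to closure:
  D and D->C  =>  C
Final known: {A, C, D}
New propositions: {C}
Count = 1

1


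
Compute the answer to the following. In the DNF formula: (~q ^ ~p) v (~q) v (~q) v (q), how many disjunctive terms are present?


A DNF formula is a disjunction of terms (conjunctions).
Terms are separated by v.
Counting the disjuncts: 4 terms.

4


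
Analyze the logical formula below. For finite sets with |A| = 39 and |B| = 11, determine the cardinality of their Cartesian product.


The Cartesian product A x B contains all ordered pairs (a, b).
|A x B| = |A| * |B| = 39 * 11 = 429

429


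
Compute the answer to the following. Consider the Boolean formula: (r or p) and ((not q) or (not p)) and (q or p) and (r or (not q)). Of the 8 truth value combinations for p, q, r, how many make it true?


Evaluate all 8 assignments for p, q, r:
p=0, q=0, r=0: 0
p=0, q=0, r=1: 0
p=0, q=1, r=0: 0
p=0, q=1, r=1: 1
p=1, q=0, r=0: 1
p=1, q=0, r=1: 1
p=1, q=1, r=0: 0
p=1, q=1, r=1: 0
Satisfying count = 3

3


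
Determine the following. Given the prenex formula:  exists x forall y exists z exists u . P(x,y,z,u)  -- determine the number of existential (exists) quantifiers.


Quantifier prefix: exists x forall y exists z exists u
Mark each quantifier type:
  E U E E
Universal count = 1, Existential count = 3
Asked for existential (exists) quantifiers: 3

3


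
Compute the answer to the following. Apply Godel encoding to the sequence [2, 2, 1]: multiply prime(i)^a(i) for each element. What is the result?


Encode each element as an exponent of the corresponding prime:
  2^2 = 4
  3^2 = 9
  5^1 = 5
Product = 4 * 9 * 5 = 180

180


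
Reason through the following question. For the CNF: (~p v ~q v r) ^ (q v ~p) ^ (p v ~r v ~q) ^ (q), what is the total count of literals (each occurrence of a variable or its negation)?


Counting literals in each clause:
Clause 1: 3 literal(s)
Clause 2: 2 literal(s)
Clause 3: 3 literal(s)
Clause 4: 1 literal(s)
Total = 9

9


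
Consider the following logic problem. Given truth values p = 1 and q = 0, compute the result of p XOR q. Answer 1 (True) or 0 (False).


p = 1, q = 0
Operation: p XOR q
Evaluate: 1 XOR 0 = 1

1


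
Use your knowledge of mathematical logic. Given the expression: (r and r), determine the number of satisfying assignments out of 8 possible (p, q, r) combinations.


Check all 8 assignments:
p=0, q=0, r=0: 0
p=0, q=0, r=1: 1
p=0, q=1, r=0: 0
p=0, q=1, r=1: 1
p=1, q=0, r=0: 0
p=1, q=0, r=1: 1
p=1, q=1, r=0: 0
p=1, q=1, r=1: 1
Count of True = 4

4


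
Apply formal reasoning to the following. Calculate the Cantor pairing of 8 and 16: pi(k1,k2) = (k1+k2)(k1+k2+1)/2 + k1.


k1 + k2 = 24
(k1+k2)(k1+k2+1)/2 = 24 * 25 / 2 = 300
pi = 300 + 8 = 308

308


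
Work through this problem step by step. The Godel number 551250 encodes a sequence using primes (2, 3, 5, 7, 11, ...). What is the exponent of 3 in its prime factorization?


Factorize 551250 by dividing by 3 repeatedly.
Division steps: 3 divides 551250 exactly 2 time(s).
Exponent of 3 = 2

2


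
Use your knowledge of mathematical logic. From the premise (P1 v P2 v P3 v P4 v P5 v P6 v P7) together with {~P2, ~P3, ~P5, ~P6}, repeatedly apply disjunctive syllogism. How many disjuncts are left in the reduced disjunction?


Original disjuncts (7): P1, P2, P3, P4, P5, P6, P7
Negated (eliminate): ~P2, ~P3, ~P5, ~P6
Remaining disjuncts: P1, P4, P7
Count = 7 - 4 = 3

3


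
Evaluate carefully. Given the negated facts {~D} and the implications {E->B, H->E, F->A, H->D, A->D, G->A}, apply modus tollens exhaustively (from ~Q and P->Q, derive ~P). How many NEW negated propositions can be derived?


Initial negated facts: {~D}
Apply modus tollens to closure:
  ~D and H->D  =>  ~H
  ~D and A->D  =>  ~A
  ~A and G->A  =>  ~G
  ~A and F->A  =>  ~F
Final negated: {~A, ~D, ~F, ~G, ~H}
New negations: {~A, ~F, ~G, ~H}
Count = 4

4


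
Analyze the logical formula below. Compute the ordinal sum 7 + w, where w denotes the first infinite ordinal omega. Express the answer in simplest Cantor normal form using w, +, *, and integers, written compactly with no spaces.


Compute 7 + w.
Ordinal + is associative but NOT commutative; for finite n>0, n + w = w but w + n stays w+n.
Any finite left addend is absorbed by w on the right: 7 + w = w.
Result = w

w


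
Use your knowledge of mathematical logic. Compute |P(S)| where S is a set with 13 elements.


The power set of a set with n elements has 2^n elements.
|P(S)| = 2^13 = 8192

8192


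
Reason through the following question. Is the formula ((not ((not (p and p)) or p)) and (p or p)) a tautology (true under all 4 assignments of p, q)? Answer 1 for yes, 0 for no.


Check all 4 assignments:
p=0, q=0: 0
p=0, q=1: 0
p=1, q=0: 0
p=1, q=1: 0
Satisfying count = 0/4.
Tautology iff count = 4: no.

0


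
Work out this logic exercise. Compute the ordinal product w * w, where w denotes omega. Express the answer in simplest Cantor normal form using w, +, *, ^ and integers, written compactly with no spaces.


Compute w * w.
Ordinal * is associative and left-distributive over +, but NOT commutative; for finite n>1, n*w = w but w*n stays w*n.
w * w = w^2 by definition.
Result = w^2

w^2


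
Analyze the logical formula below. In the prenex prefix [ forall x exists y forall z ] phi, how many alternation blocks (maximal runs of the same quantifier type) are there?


Quantifier-type sequence: A E A  (A=forall, E=exists)
Group into maximal same-type runs:
  Ax1 | Ex1 | Ax1
Number of blocks = 3

3


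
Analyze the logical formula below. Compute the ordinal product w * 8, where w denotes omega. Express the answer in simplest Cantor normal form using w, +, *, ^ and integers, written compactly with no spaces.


Compute w * 8.
Ordinal * is associative and left-distributive over +, but NOT commutative; for finite n>1, n*w = w but w*n stays w*n.
w * 8 means 8 copies of w concatenated: w*8.
Result = w*8

w*8


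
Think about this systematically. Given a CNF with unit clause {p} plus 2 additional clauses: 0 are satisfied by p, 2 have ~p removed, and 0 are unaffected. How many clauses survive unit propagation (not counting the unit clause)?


Satisfied (removed): 0
Shortened (remain): 2
Unchanged (remain): 0
Remaining = 2 + 0 = 2

2


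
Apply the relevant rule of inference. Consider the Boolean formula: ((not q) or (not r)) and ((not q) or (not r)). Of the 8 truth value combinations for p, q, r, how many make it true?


Evaluate all 8 assignments for p, q, r:
p=0, q=0, r=0: 1
p=0, q=0, r=1: 1
p=0, q=1, r=0: 1
p=0, q=1, r=1: 0
p=1, q=0, r=0: 1
p=1, q=0, r=1: 1
p=1, q=1, r=0: 1
p=1, q=1, r=1: 0
Satisfying count = 6

6


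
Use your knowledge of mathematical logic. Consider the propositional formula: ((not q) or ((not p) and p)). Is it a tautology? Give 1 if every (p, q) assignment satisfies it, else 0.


Check all 4 assignments:
p=0, q=0: 1
p=0, q=1: 0
p=1, q=0: 1
p=1, q=1: 0
Satisfying count = 2/4.
Tautology iff count = 4: no.

0


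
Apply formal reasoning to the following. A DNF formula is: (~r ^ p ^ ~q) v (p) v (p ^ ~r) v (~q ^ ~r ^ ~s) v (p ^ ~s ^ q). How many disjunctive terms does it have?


A DNF formula is a disjunction of terms (conjunctions).
Terms are separated by v.
Counting the disjuncts: 5 terms.

5


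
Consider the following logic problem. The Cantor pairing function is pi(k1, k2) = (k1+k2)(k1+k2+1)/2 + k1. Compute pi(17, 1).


k1 + k2 = 18
(k1+k2)(k1+k2+1)/2 = 18 * 19 / 2 = 171
pi = 171 + 17 = 188

188


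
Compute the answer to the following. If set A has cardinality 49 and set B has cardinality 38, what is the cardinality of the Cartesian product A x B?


The Cartesian product A x B contains all ordered pairs (a, b).
|A x B| = |A| * |B| = 49 * 38 = 1862

1862


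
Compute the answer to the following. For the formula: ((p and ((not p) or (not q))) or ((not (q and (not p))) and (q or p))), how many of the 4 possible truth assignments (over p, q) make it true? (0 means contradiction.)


Check all 4 assignments:
p=0, q=0: 0
p=0, q=1: 0
p=1, q=0: 1
p=1, q=1: 1
Count of True = 2

2


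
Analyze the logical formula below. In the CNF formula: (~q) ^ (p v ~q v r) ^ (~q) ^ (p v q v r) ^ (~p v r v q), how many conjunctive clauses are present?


A CNF formula is a conjunction of clauses.
Clauses are separated by ^.
Counting the conjuncts: 5 clauses.

5


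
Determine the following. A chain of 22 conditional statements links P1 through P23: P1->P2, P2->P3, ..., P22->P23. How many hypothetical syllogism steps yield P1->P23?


With 22 implications in a chain connecting 23 propositions:
P1->P2, P2->P3, ..., P22->P23
Steps needed = (number of implications) - 1 = 22 - 1 = 21

21


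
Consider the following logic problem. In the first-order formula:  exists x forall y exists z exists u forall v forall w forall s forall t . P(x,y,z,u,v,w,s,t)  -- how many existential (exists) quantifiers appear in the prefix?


Quantifier prefix: exists x forall y exists z exists u forall v forall w forall s forall t
Mark each quantifier type:
  E U E E U U U U
Universal count = 5, Existential count = 3
Asked for existential (exists) quantifiers: 3

3


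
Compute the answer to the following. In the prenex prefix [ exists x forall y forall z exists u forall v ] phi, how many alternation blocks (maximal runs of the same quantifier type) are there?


Quantifier-type sequence: E A A E A  (A=forall, E=exists)
Group into maximal same-type runs:
  Ex1 | Ax2 | Ex1 | Ax1
Number of blocks = 4

4


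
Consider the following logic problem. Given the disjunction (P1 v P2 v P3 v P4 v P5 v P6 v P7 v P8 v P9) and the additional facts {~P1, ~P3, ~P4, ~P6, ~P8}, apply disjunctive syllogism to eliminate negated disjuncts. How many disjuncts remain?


Original disjuncts (9): P1, P2, P3, P4, P5, P6, P7, P8, P9
Negated (eliminate): ~P1, ~P3, ~P4, ~P6, ~P8
Remaining disjuncts: P2, P5, P7, P9
Count = 9 - 5 = 4

4


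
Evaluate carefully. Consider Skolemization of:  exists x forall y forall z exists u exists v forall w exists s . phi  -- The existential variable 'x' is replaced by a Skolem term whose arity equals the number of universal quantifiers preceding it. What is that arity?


Quantifier prefix: exists x forall y forall z exists u exists v forall w exists s
'x' is existentially quantified at position 1.
No universal quantifiers precede it.
Skolem function arity = 0 (a Skolem constant)

0


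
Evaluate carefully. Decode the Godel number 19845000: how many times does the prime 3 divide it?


Factorize 19845000 by dividing by 3 repeatedly.
Division steps: 3 divides 19845000 exactly 4 time(s).
Exponent of 3 = 4

4


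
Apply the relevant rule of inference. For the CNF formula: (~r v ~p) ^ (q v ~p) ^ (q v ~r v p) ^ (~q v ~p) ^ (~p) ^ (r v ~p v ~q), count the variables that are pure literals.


Check each variable for pure literal status:
p: mixed (not pure)
q: mixed (not pure)
r: mixed (not pure)
Pure literal count = 0

0


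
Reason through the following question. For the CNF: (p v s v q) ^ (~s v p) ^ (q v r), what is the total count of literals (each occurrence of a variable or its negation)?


Counting literals in each clause:
Clause 1: 3 literal(s)
Clause 2: 2 literal(s)
Clause 3: 2 literal(s)
Total = 7

7
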